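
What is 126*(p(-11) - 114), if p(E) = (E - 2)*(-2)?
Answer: -11088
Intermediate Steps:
p(E) = 4 - 2*E (p(E) = (-2 + E)*(-2) = 4 - 2*E)
126*(p(-11) - 114) = 126*((4 - 2*(-11)) - 114) = 126*((4 + 22) - 114) = 126*(26 - 114) = 126*(-88) = -11088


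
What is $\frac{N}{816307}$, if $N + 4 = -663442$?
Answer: $- \frac{663446}{816307} \approx -0.81274$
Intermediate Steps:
$N = -663446$ ($N = -4 - 663442 = -663446$)
$\frac{N}{816307} = - \frac{663446}{816307}$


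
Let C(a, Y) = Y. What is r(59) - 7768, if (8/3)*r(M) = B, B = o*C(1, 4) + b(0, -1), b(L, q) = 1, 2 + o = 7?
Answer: -62081/8 ≈ -7760.1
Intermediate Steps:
o = 5 (o = -2 + 7 = 5)
B = 21 (B = 5*4 + 1 = 20 + 1 = 21)
r(M) = 63/8 (r(M) = (3/8)*21 = 63/8)
r(59) - 7768 = 63/8 - 7768 = -62081/8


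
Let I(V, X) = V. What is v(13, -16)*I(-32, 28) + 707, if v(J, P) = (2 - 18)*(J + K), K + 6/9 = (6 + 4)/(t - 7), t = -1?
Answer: 19145/3 ≈ 6381.7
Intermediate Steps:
K = -23/12 (K = -2/3 + (6 + 4)/(-1 - 7) = -2/3 + 10/(-8) = -2/3 + 10*(-1/8) = -2/3 - 5/4 = -23/12 ≈ -1.9167)
v(J, P) = 92/3 - 16*J (v(J, P) = (2 - 18)*(J - 23/12) = -16*(-23/12 + J) = 92/3 - 16*J)
v(13, -16)*I(-32, 28) + 707 = (92/3 - 16*13)*(-32) + 707 = (92/3 - 208)*(-32) + 707 = -532/3*(-32) + 707 = 17024/3 + 707 = 19145/3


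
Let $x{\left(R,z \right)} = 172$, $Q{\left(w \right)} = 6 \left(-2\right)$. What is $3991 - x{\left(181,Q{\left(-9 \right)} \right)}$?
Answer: $3819$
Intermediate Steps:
$Q{\left(w \right)} = -12$
$3991 - x{\left(181,Q{\left(-9 \right)} \right)} = 3991 - 172 = 3819$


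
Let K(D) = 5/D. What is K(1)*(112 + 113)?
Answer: 1125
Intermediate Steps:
K(1)*(112 + 113) = (5/1)*(112 + 113) = (5*1)*225 = 5*225 = 1125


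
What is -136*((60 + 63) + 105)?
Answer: -31008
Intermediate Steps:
-136*((60 + 63) + 105) = -136*(123 + 105) = -136*228 = -31008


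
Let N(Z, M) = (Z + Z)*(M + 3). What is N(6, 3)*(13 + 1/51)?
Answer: 15936/17 ≈ 937.41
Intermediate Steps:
N(Z, M) = 2*Z*(3 + M) (N(Z, M) = (2*Z)*(3 + M) = 2*Z*(3 + M))
N(6, 3)*(13 + 1/51) = (2*6*(3 + 3))*(13 + 1/51) = (2*6*6)*(13 + 1/51) = 72*(664/51) = 15936/17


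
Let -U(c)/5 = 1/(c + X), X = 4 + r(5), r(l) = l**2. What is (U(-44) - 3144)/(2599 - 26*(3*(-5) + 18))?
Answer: -9431/7563 ≈ -1.2470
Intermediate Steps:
X = 29 (X = 4 + 5**2 = 4 + 25 = 29)
U(c) = -5/(29 + c) (U(c) = -5/(c + 29) = -5/(29 + c))
(U(-44) - 3144)/(2599 - 26*(3*(-5) + 18)) = (-5/(29 - 44) - 3144)/(2599 - 26*(3*(-5) + 18)) = (-5/(-15) - 3144)/(2599 - 26*(-15 + 18)) = (-5*(-1/15) - 3144)/(2599 - 26*3) = (1/3 - 3144)/(2599 - 78) = -9431/3/2521 = -9431/3*1/2521 = -9431/7563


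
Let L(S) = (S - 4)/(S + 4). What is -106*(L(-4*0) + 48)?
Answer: -4982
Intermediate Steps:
L(S) = (-4 + S)/(4 + S)
-106*(L(-4*0) + 48) = -106*((-4 - 4*0)/(4 - 4*0) + 48) = -106*((-4 + 0)/(4 + 0) + 48) = -106*(-4/4 + 48) = -106*((¼)*(-4) + 48) = -106*(-1 + 48) = -106*47 = -4982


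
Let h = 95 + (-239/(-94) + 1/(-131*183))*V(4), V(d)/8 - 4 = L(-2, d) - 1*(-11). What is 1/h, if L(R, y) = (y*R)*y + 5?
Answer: -375577/55991433 ≈ -0.0067078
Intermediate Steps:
L(R, y) = 5 + R*y**2 (L(R, y) = (R*y)*y + 5 = R*y**2 + 5 = 5 + R*y**2)
V(d) = 160 - 16*d**2 (V(d) = 32 + 8*((5 - 2*d**2) - 1*(-11)) = 32 + 8*((5 - 2*d**2) + 11) = 32 + 8*(16 - 2*d**2) = 32 + (128 - 16*d**2) = 160 - 16*d**2)
h = -55991433/375577 (h = 95 + (-239/(-94) + 1/(-131*183))*(160 - 16*4**2) = 95 + (-239*(-1/94) - 1/131*1/183)*(160 - 16*16) = 95 + (239/94 - 1/23973)*(160 - 256) = 95 + (5729453/2253462)*(-96) = 95 - 91671248/375577 = -55991433/375577 ≈ -149.08)
1/h = 1/(-55991433/375577) = -375577/55991433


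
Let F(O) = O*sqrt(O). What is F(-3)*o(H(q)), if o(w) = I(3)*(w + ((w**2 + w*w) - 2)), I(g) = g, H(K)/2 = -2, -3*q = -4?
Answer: -234*I*sqrt(3) ≈ -405.3*I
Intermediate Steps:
q = 4/3 (q = -1/3*(-4) = 4/3 ≈ 1.3333)
H(K) = -4 (H(K) = 2*(-2) = -4)
F(O) = O**(3/2)
o(w) = -6 + 3*w + 6*w**2 (o(w) = 3*(w + ((w**2 + w*w) - 2)) = 3*(w + ((w**2 + w**2) - 2)) = 3*(w + (2*w**2 - 2)) = 3*(w + (-2 + 2*w**2)) = 3*(-2 + w + 2*w**2) = -6 + 3*w + 6*w**2)
F(-3)*o(H(q)) = (-3)**(3/2)*(-6 + 3*(-4) + 6*(-4)**2) = (-3*I*sqrt(3))*(-6 - 12 + 6*16) = (-3*I*sqrt(3))*(-6 - 12 + 96) = -3*I*sqrt(3)*78 = -234*I*sqrt(3)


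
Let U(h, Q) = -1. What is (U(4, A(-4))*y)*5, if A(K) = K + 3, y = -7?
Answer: 35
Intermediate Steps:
A(K) = 3 + K
(U(4, A(-4))*y)*5 = -1*(-7)*5 = 7*5 = 35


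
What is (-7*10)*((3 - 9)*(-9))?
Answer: -3780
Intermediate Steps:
(-7*10)*((3 - 9)*(-9)) = -(-420)*(-9) = -70*54 = -3780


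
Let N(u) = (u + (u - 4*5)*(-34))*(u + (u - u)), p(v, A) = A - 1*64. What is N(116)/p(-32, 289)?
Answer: -365168/225 ≈ -1623.0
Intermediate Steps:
p(v, A) = -64 + A (p(v, A) = A - 64 = -64 + A)
N(u) = u*(680 - 33*u) (N(u) = (u + (u - 20)*(-34))*(u + 0) = (u + (-20 + u)*(-34))*u = (u + (680 - 34*u))*u = (680 - 33*u)*u = u*(680 - 33*u))
N(116)/p(-32, 289) = (116*(680 - 33*116))/(-64 + 289) = (116*(680 - 3828))/225 = (116*(-3148))*(1/225) = -365168*1/225 = -365168/225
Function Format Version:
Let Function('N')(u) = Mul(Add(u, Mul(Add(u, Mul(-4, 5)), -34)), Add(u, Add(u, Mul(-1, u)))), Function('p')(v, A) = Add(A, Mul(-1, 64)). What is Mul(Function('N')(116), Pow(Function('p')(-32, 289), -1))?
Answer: Rational(-365168, 225) ≈ -1623.0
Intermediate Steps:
Function('p')(v, A) = Add(-64, A) (Function('p')(v, A) = Add(A, -64) = Add(-64, A))
Function('N')(u) = Mul(u, Add(680, Mul(-33, u))) (Function('N')(u) = Mul(Add(u, Mul(Add(u, -20), -34)), Add(u, 0)) = Mul(Add(u, Mul(Add(-20, u), -34)), u) = Mul(Add(u, Add(680, Mul(-34, u))), u) = Mul(Add(680, Mul(-33, u)), u) = Mul(u, Add(680, Mul(-33, u))))
Mul(Function('N')(116), Pow(Function('p')(-32, 289), -1)) = Mul(Mul(116, Add(680, Mul(-33, 116))), Pow(Add(-64, 289), -1)) = Mul(Mul(116, Add(680, -3828)), Pow(225, -1)) = Mul(Mul(116, -3148), Rational(1, 225)) = Mul(-365168, Rational(1, 225)) = Rational(-365168, 225)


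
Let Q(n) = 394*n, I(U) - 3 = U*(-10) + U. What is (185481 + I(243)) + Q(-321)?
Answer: 56823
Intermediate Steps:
I(U) = 3 - 9*U (I(U) = 3 + (U*(-10) + U) = 3 + (-10*U + U) = 3 - 9*U)
(185481 + I(243)) + Q(-321) = (185481 + (3 - 9*243)) + 394*(-321) = (185481 + (3 - 2187)) - 126474 = (185481 - 2184) - 126474 = 183297 - 126474 = 56823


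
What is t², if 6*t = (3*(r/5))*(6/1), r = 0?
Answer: 0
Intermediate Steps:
t = 0 (t = ((3*(0/5))*(6/1))/6 = ((3*(0*(⅕)))*(6*1))/6 = ((3*0)*6)/6 = (0*6)/6 = (⅙)*0 = 0)
t² = 0² = 0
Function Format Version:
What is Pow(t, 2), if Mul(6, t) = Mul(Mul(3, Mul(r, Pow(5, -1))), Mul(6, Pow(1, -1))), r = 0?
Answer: 0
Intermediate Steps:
t = 0 (t = Mul(Rational(1, 6), Mul(Mul(3, Mul(0, Pow(5, -1))), Mul(6, Pow(1, -1)))) = Mul(Rational(1, 6), Mul(Mul(3, Mul(0, Rational(1, 5))), Mul(6, 1))) = Mul(Rational(1, 6), Mul(Mul(3, 0), 6)) = Mul(Rational(1, 6), Mul(0, 6)) = Mul(Rational(1, 6), 0) = 0)
Pow(t, 2) = Pow(0, 2) = 0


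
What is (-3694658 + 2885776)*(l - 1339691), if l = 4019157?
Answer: -2167371817012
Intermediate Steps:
(-3694658 + 2885776)*(l - 1339691) = (-3694658 + 2885776)*(4019157 - 1339691) = -808882*2679466 = -2167371817012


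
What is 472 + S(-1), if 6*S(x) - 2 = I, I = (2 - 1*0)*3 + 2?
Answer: 1421/3 ≈ 473.67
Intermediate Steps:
I = 8 (I = (2 + 0)*3 + 2 = 2*3 + 2 = 6 + 2 = 8)
S(x) = 5/3 (S(x) = 1/3 + (1/6)*8 = 1/3 + 4/3 = 5/3)
472 + S(-1) = 472 + 5/3 = 1421/3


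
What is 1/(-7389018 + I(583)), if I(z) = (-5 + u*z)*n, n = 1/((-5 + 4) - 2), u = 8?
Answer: -1/7390571 ≈ -1.3531e-7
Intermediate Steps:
n = -⅓ (n = 1/(-1 - 2) = 1/(-3) = -⅓ ≈ -0.33333)
I(z) = 5/3 - 8*z/3 (I(z) = (-5 + 8*z)*(-⅓) = 5/3 - 8*z/3)
1/(-7389018 + I(583)) = 1/(-7389018 + (5/3 - 8/3*583)) = 1/(-7389018 + (5/3 - 4664/3)) = 1/(-7389018 - 1553) = 1/(-7390571) = -1/7390571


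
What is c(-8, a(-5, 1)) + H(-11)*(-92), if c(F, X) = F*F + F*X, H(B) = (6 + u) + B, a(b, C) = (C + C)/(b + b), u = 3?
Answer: 1248/5 ≈ 249.60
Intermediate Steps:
a(b, C) = C/b (a(b, C) = (2*C)/((2*b)) = (2*C)*(1/(2*b)) = C/b)
H(B) = 9 + B (H(B) = (6 + 3) + B = 9 + B)
c(F, X) = F**2 + F*X
c(-8, a(-5, 1)) + H(-11)*(-92) = -8*(-8 + 1/(-5)) + (9 - 11)*(-92) = -8*(-8 + 1*(-1/5)) - 2*(-92) = -8*(-8 - 1/5) + 184 = -8*(-41/5) + 184 = 328/5 + 184 = 1248/5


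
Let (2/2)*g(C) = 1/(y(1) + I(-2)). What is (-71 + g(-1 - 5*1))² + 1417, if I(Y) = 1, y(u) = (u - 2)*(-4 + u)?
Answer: 102761/16 ≈ 6422.6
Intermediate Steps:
y(u) = (-4 + u)*(-2 + u) (y(u) = (-2 + u)*(-4 + u) = (-4 + u)*(-2 + u))
g(C) = ¼ (g(C) = 1/((8 + 1² - 6*1) + 1) = 1/((8 + 1 - 6) + 1) = 1/(3 + 1) = 1/4 = ¼)
(-71 + g(-1 - 5*1))² + 1417 = (-71 + ¼)² + 1417 = (-283/4)² + 1417 = 80089/16 + 1417 = 102761/16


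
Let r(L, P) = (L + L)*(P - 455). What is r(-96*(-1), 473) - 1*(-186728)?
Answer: 190184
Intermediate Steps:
r(L, P) = 2*L*(-455 + P) (r(L, P) = (2*L)*(-455 + P) = 2*L*(-455 + P))
r(-96*(-1), 473) - 1*(-186728) = 2*(-96*(-1))*(-455 + 473) - 1*(-186728) = 2*96*18 + 186728 = 3456 + 186728 = 190184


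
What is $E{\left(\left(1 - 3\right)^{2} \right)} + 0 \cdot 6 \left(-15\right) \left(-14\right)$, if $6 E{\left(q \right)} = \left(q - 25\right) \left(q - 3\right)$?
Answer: $- \frac{7}{2} \approx -3.5$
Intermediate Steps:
$E{\left(q \right)} = \frac{\left(-25 + q\right) \left(-3 + q\right)}{6}$ ($E{\left(q \right)} = \frac{\left(q - 25\right) \left(q - 3\right)}{6} = \frac{\left(-25 + q\right) \left(-3 + q\right)}{6}$)
$E{\left(\left(1 - 3\right)^{2} \right)} + 0 \cdot 6 \left(-15\right) \left(-14\right) = \left(\frac{25}{2} - \frac{14 \left(1 - 3\right)^{2}}{3} + \frac{\left(\left(1 - 3\right)^{2}\right)^{2}}{6}\right) + 0 \cdot 6 \left(-15\right) \left(-14\right) = \left(\frac{25}{2} - \frac{14 \left(-2\right)^{2}}{3} + \frac{\left(\left(-2\right)^{2}\right)^{2}}{6}\right) + 0 \left(-15\right) \left(-14\right) = \left(\frac{25}{2} - \frac{56}{3} + \frac{4^{2}}{6}\right) + 0 \left(-14\right) = \left(\frac{25}{2} - \frac{56}{3} + \frac{1}{6} \cdot 16\right) + 0 = \left(\frac{25}{2} - \frac{56}{3} + \frac{8}{3}\right) + 0 = - \frac{7}{2} + 0 = - \frac{7}{2}$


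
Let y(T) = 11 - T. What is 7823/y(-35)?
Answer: 7823/46 ≈ 170.07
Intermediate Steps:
7823/y(-35) = 7823/(11 - 1*(-35)) = 7823/(11 + 35) = 7823/46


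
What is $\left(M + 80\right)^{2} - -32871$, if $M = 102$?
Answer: $65995$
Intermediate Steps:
$\left(M + 80\right)^{2} - -32871 = \left(102 + 80\right)^{2} - -32871 = 182^{2} + 32871 = 33124 + 32871 = 65995$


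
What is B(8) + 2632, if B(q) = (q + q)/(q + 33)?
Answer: 107928/41 ≈ 2632.4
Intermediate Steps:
B(q) = 2*q/(33 + q) (B(q) = (2*q)/(33 + q) = 2*q/(33 + q))
B(8) + 2632 = 2*8/(33 + 8) + 2632 = 2*8/41 + 2632 = 2*8*(1/41) + 2632 = 16/41 + 2632 = 107928/41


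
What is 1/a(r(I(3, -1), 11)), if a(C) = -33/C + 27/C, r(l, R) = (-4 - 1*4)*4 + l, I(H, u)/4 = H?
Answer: 10/3 ≈ 3.3333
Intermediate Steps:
I(H, u) = 4*H
r(l, R) = -32 + l (r(l, R) = (-4 - 4)*4 + l = -8*4 + l = -32 + l)
a(C) = -6/C
1/a(r(I(3, -1), 11)) = 1/(-6/(-32 + 4*3)) = 1/(-6/(-32 + 12)) = 1/(-6/(-20)) = 1/(-6*(-1/20)) = 1/(3/10) = 10/3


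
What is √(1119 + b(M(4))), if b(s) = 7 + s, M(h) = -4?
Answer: √1122 ≈ 33.496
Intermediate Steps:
√(1119 + b(M(4))) = √(1119 + (7 - 4)) = √(1119 + 3) = √1122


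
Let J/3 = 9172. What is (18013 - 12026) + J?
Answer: 33503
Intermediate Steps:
J = 27516 (J = 3*9172 = 27516)
(18013 - 12026) + J = (18013 - 12026) + 27516 = 5987 + 27516 = 33503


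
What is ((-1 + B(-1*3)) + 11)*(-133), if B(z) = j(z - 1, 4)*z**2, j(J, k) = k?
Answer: -6118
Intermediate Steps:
B(z) = 4*z**2
((-1 + B(-1*3)) + 11)*(-133) = ((-1 + 4*(-1*3)**2) + 11)*(-133) = ((-1 + 4*(-3)**2) + 11)*(-133) = ((-1 + 4*9) + 11)*(-133) = ((-1 + 36) + 11)*(-133) = (35 + 11)*(-133) = 46*(-133) = -6118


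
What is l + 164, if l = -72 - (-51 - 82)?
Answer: 225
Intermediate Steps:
l = 61 (l = -72 - 1*(-133) = -72 + 133 = 61)
l + 164 = 61 + 164 = 225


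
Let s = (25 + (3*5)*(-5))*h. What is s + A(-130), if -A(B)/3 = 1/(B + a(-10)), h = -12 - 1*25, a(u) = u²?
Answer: 18501/10 ≈ 1850.1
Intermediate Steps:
h = -37 (h = -12 - 25 = -37)
s = 1850 (s = (25 + (3*5)*(-5))*(-37) = (25 + 15*(-5))*(-37) = (25 - 75)*(-37) = -50*(-37) = 1850)
A(B) = -3/(100 + B) (A(B) = -3/(B + (-10)²) = -3/(B + 100) = -3/(100 + B))
s + A(-130) = 1850 - 3/(100 - 130) = 1850 - 3/(-30) = 1850 - 3*(-1/30) = 1850 + ⅒ = 18501/10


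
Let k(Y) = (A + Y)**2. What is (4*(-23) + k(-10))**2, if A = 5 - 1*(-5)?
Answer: 8464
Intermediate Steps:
A = 10 (A = 5 + 5 = 10)
k(Y) = (10 + Y)**2
(4*(-23) + k(-10))**2 = (4*(-23) + (10 - 10)**2)**2 = (-92 + 0**2)**2 = (-92 + 0)**2 = (-92)**2 = 8464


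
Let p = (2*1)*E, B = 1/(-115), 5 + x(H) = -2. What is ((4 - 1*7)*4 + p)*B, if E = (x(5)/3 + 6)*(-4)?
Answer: 124/345 ≈ 0.35942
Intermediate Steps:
x(H) = -7 (x(H) = -5 - 2 = -7)
E = -44/3 (E = (-7/3 + 6)*(-4) = (11/3)*(-4) = -44/3 ≈ -14.667)
B = -1/115 ≈ -0.0086956
p = -88/3 (p = (2*1)*(-44/3) = 2*(-44/3) = -88/3 ≈ -29.333)
((4 - 1*7)*4 + p)*B = ((4 - 1*7)*4 - 88/3)*(-1/115) = ((4 - 7)*4 - 88/3)*(-1/115) = (-3*4 - 88/3)*(-1/115) = (-12 - 88/3)*(-1/115) = -124/3*(-1/115) = 124/345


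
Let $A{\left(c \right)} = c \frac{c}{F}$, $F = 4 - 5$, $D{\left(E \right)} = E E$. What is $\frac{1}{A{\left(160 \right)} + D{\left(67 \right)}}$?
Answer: $- \frac{1}{21111} \approx -4.7369 \cdot 10^{-5}$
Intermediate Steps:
$D{\left(E \right)} = E^{2}$
$F = -1$
$A{\left(c \right)} = - c^{2}$ ($A{\left(c \right)} = c \frac{c}{-1} = c c \left(-1\right) = c \left(- c\right) = - c^{2}$)
$\frac{1}{A{\left(160 \right)} + D{\left(67 \right)}} = \frac{1}{- 160^{2} + 67^{2}} = \frac{1}{\left(-1\right) 25600 + 4489} = \frac{1}{-25600 + 4489} = \frac{1}{-21111} = - \frac{1}{21111}$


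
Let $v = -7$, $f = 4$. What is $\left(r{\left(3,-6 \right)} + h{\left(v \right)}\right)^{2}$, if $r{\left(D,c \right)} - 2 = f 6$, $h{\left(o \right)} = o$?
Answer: $361$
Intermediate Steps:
$r{\left(D,c \right)} = 26$ ($r{\left(D,c \right)} = 2 + 4 \cdot 6 = 2 + 24 = 26$)
$\left(r{\left(3,-6 \right)} + h{\left(v \right)}\right)^{2} = \left(26 - 7\right)^{2} = 19^{2} = 361$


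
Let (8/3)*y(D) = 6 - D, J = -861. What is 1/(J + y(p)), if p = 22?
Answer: -1/867 ≈ -0.0011534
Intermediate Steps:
y(D) = 9/4 - 3*D/8 (y(D) = 3*(6 - D)/8 = 9/4 - 3*D/8)
1/(J + y(p)) = 1/(-861 + (9/4 - 3/8*22)) = 1/(-861 + (9/4 - 33/4)) = 1/(-861 - 6) = 1/(-867) = -1/867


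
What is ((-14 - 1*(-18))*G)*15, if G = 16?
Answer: 960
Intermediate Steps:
((-14 - 1*(-18))*G)*15 = ((-14 - 1*(-18))*16)*15 = ((-14 + 18)*16)*15 = (4*16)*15 = 64*15 = 960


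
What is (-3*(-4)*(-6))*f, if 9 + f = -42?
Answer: 3672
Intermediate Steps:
f = -51 (f = -9 - 42 = -51)
(-3*(-4)*(-6))*f = (-3*(-4)*(-6))*(-51) = (12*(-6))*(-51) = -72*(-51) = 3672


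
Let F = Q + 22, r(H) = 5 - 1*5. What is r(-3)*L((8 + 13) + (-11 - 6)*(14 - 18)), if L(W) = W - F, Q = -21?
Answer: 0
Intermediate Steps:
r(H) = 0 (r(H) = 5 - 5 = 0)
F = 1 (F = -21 + 22 = 1)
L(W) = -1 + W (L(W) = W - 1*1 = W - 1 = -1 + W)
r(-3)*L((8 + 13) + (-11 - 6)*(14 - 18)) = 0*(-1 + ((8 + 13) + (-11 - 6)*(14 - 18))) = 0*(-1 + (21 - 17*(-4))) = 0*(-1 + (21 + 68)) = 0*(-1 + 89) = 0*88 = 0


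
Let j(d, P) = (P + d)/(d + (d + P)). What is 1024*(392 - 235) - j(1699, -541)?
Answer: 459313018/2857 ≈ 1.6077e+5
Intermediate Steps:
j(d, P) = (P + d)/(P + 2*d) (j(d, P) = (P + d)/(d + (P + d)) = (P + d)/(P + 2*d))
1024*(392 - 235) - j(1699, -541) = 1024*(392 - 235) - (-541 + 1699)/(-541 + 2*1699) = 1024*157 - 1158/(-541 + 3398) = 160768 - 1158/2857 = 459313018/2857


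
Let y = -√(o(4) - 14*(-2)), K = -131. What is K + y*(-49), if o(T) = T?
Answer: -131 + 196*√2 ≈ 146.19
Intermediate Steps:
y = -4*√2 (y = -√(4 - 14*(-2)) = -√(4 + 28) = -√32 = -4*√2 ≈ -5.6569)
K + y*(-49) = -131 - 4*√2*(-49) = -131 + 196*√2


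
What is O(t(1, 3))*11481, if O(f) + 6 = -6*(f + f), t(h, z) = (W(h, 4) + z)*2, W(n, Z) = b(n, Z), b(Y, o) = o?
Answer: -1997694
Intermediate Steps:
W(n, Z) = Z
t(h, z) = 8 + 2*z (t(h, z) = (4 + z)*2 = 8 + 2*z)
O(f) = -6 - 12*f (O(f) = -6 - 6*(f + f) = -6 - 12*f)
O(t(1, 3))*11481 = (-6 - 12*(8 + 2*3))*11481 = (-6 - 12*(8 + 6))*11481 = (-6 - 12*14)*11481 = (-6 - 168)*11481 = -174*11481 = -1997694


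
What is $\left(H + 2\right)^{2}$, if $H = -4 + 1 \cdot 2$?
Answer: $0$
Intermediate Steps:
$H = -2$ ($H = -4 + 2 = -2$)
$\left(H + 2\right)^{2} = \left(-2 + 2\right)^{2} = 0^{2} = 0$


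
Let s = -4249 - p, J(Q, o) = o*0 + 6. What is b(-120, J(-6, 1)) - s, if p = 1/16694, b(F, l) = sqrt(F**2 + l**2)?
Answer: 70932807/16694 + 6*sqrt(401) ≈ 4369.1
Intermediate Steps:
J(Q, o) = 6 (J(Q, o) = 0 + 6 = 6)
p = 1/16694 ≈ 5.9902e-5
s = -70932807/16694 (s = -4249 - 1*1/16694 = -4249 - 1/16694 = -70932807/16694 ≈ -4249.0)
b(-120, J(-6, 1)) - s = sqrt((-120)**2 + 6**2) - 1*(-70932807/16694) = sqrt(14400 + 36) + 70932807/16694 = sqrt(14436) + 70932807/16694 = 6*sqrt(401) + 70932807/16694 = 70932807/16694 + 6*sqrt(401)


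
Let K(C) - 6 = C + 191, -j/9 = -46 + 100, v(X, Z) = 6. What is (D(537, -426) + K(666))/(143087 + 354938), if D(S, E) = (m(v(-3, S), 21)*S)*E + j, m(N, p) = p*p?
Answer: -20176733/99605 ≈ -202.57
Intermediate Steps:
m(N, p) = p²
j = -486 (j = -9*(-46 + 100) = -9*54 = -486)
K(C) = 197 + C (K(C) = 6 + (C + 191) = 6 + (191 + C) = 197 + C)
D(S, E) = -486 + 441*E*S (D(S, E) = (21²*S)*E - 486 = (441*S)*E - 486 = 441*E*S - 486 = -486 + 441*E*S)
(D(537, -426) + K(666))/(143087 + 354938) = ((-486 + 441*(-426)*537) + (197 + 666))/(143087 + 354938) = ((-486 - 100884042) + 863)/498025 = (-100884528 + 863)*(1/498025) = -100883665*1/498025 = -20176733/99605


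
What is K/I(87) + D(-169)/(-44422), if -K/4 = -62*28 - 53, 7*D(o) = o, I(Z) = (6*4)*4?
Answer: 278150381/3731448 ≈ 74.542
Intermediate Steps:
I(Z) = 96 (I(Z) = 24*4 = 96)
D(o) = o/7
K = 7156 (K = -4*(-62*28 - 53) = -4*(-1736 - 53) = -4*(-1789) = 7156)
K/I(87) + D(-169)/(-44422) = 7156/96 + ((⅐)*(-169))/(-44422) = 7156*(1/96) - 169/7*(-1/44422) = 1789/24 + 169/310954 = 278150381/3731448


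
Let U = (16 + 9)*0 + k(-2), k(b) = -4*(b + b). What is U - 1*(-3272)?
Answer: 3288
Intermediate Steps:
k(b) = -8*b
U = 16 (U = (16 + 9)*0 - 8*(-2) = 25*0 + 16 = 0 + 16 = 16)
U - 1*(-3272) = 16 - 1*(-3272) = 16 + 3272 = 3288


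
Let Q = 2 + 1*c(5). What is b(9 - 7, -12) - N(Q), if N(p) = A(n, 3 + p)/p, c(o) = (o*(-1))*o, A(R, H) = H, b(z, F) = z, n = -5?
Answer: 26/23 ≈ 1.1304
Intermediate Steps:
c(o) = -o² (c(o) = (-o)*o = -o²)
Q = -23 (Q = 2 + 1*(-1*5²) = 2 + 1*(-1*25) = 2 + 1*(-25) = 2 - 25 = -23)
N(p) = (3 + p)/p
b(9 - 7, -12) - N(Q) = (9 - 7) - (3 - 23)/(-23) = 2 - (-1)*(-20)/23 = 2 - 1*20/23 = 2 - 20/23 = 26/23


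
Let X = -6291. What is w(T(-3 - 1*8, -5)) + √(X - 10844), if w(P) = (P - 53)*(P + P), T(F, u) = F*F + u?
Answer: 14616 + I*√17135 ≈ 14616.0 + 130.9*I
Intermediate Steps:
T(F, u) = u + F² (T(F, u) = F² + u = u + F²)
w(P) = 2*P*(-53 + P) (w(P) = (-53 + P)*(2*P) = 2*P*(-53 + P))
w(T(-3 - 1*8, -5)) + √(X - 10844) = 2*(-5 + (-3 - 1*8)²)*(-53 + (-5 + (-3 - 1*8)²)) + √(-6291 - 10844) = 2*(-5 + (-3 - 8)²)*(-53 + (-5 + (-3 - 8)²)) + √(-17135) = 2*(-5 + (-11)²)*(-53 + (-5 + (-11)²)) + I*√17135 = 2*(-5 + 121)*(-53 + (-5 + 121)) + I*√17135 = 2*116*(-53 + 116) + I*√17135 = 2*116*63 + I*√17135 = 14616 + I*√17135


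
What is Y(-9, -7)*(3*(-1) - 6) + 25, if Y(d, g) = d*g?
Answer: -542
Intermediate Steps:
Y(-9, -7)*(3*(-1) - 6) + 25 = (-9*(-7))*(3*(-1) - 6) + 25 = 63*(-3 - 6) + 25 = 63*(-9) + 25 = -567 + 25 = -542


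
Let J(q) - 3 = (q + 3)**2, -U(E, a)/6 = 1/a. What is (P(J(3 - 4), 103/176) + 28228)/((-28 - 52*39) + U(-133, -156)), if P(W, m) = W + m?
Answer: -64603019/4704040 ≈ -13.734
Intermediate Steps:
U(E, a) = -6/a
J(q) = 3 + (3 + q)**2 (J(q) = 3 + (q + 3)**2 = 3 + (3 + q)**2)
(P(J(3 - 4), 103/176) + 28228)/((-28 - 52*39) + U(-133, -156)) = (((3 + (3 + (3 - 4))**2) + 103/176) + 28228)/((-28 - 52*39) - 6/(-156)) = (((3 + (3 - 1)**2) + 103*(1/176)) + 28228)/((-28 - 2028) - 6*(-1/156)) = (((3 + 2**2) + 103/176) + 28228)/(-2056 + 1/26) = (((3 + 4) + 103/176) + 28228)/(-53455/26) = ((7 + 103/176) + 28228)*(-26/53455) = (1335/176 + 28228)*(-26/53455) = (4969463/176)*(-26/53455) = -64603019/4704040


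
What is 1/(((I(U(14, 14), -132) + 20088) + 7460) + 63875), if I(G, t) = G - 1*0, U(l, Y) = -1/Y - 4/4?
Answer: 14/1279907 ≈ 1.0938e-5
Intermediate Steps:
U(l, Y) = -1 - 1/Y (U(l, Y) = -1/Y - 4*1/4 = -1/Y - 1 = -1 - 1/Y)
I(G, t) = G (I(G, t) = G + 0 = G)
1/(((I(U(14, 14), -132) + 20088) + 7460) + 63875) = 1/((((-1 - 1*14)/14 + 20088) + 7460) + 63875) = 1/((((-1 - 14)/14 + 20088) + 7460) + 63875) = 1/((((1/14)*(-15) + 20088) + 7460) + 63875) = 1/(((-15/14 + 20088) + 7460) + 63875) = 1/((281217/14 + 7460) + 63875) = 1/(385657/14 + 63875) = 1/(1279907/14) = 14/1279907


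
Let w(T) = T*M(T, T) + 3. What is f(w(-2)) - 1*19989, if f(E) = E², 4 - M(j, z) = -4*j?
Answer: -19868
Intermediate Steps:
M(j, z) = 4 + 4*j (M(j, z) = 4 - (-4)*j = 4 + 4*j)
w(T) = 3 + T*(4 + 4*T) (w(T) = T*(4 + 4*T) + 3 = 3 + T*(4 + 4*T))
f(w(-2)) - 1*19989 = (3 + 4*(-2)*(1 - 2))² - 1*19989 = (3 + 4*(-2)*(-1))² - 19989 = (3 + 8)² - 19989 = 11² - 19989 = 121 - 19989 = -19868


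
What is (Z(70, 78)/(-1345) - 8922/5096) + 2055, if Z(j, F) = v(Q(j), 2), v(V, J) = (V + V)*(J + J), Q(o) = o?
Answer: 1407036275/685412 ≈ 2052.8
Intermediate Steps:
v(V, J) = 4*J*V (v(V, J) = (2*V)*(2*J) = 4*J*V)
Z(j, F) = 8*j (Z(j, F) = 4*2*j = 8*j)
(Z(70, 78)/(-1345) - 8922/5096) + 2055 = ((8*70)/(-1345) - 8922/5096) + 2055 = (560*(-1/1345) - 8922*1/5096) + 2055 = (-112/269 - 4461/2548) + 2055 = -1485385/685412 + 2055 = 1407036275/685412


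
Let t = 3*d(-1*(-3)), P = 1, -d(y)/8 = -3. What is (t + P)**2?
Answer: 5329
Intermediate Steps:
d(y) = 24 (d(y) = -8*(-3) = 24)
t = 72 (t = 3*24 = 72)
(t + P)**2 = (72 + 1)**2 = 73**2 = 5329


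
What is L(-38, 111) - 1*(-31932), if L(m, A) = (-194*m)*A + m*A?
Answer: 846006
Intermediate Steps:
L(m, A) = -193*A*m (L(m, A) = -194*A*m + A*m = -193*A*m)
L(-38, 111) - 1*(-31932) = -193*111*(-38) - 1*(-31932) = 814074 + 31932 = 846006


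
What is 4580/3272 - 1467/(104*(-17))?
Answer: 1612183/723112 ≈ 2.2295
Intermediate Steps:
4580/3272 - 1467/(104*(-17)) = 4580*(1/3272) - 1467/(-1768) = 1145/818 - 1467*(-1/1768) = 1145/818 + 1467/1768 = 1612183/723112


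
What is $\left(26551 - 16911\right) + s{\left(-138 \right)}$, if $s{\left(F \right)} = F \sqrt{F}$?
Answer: $9640 - 138 i \sqrt{138} \approx 9640.0 - 1621.1 i$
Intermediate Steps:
$s{\left(F \right)} = F^{\frac{3}{2}}$
$\left(26551 - 16911\right) + s{\left(-138 \right)} = \left(26551 - 16911\right) + \left(-138\right)^{\frac{3}{2}} = 9640 - 138 i \sqrt{138}$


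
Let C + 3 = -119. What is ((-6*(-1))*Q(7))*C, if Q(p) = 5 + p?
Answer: -8784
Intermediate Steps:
C = -122 (C = -3 - 119 = -122)
((-6*(-1))*Q(7))*C = ((-6*(-1))*(5 + 7))*(-122) = (6*12)*(-122) = 72*(-122) = -8784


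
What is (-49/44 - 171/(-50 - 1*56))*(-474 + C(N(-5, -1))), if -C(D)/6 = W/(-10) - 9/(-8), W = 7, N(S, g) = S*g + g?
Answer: -2220723/9328 ≈ -238.07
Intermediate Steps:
N(S, g) = g + S*g
C(D) = -51/20 (C(D) = -6*(7/(-10) - 9/(-8)) = -6*(7*(-⅒) - 9*(-⅛)) = -6*(-7/10 + 9/8) = -6*17/40 = -51/20)
(-49/44 - 171/(-50 - 1*56))*(-474 + C(N(-5, -1))) = (-49/44 - 171/(-50 - 1*56))*(-474 - 51/20) = (-49*1/44 - 171/(-50 - 56))*(-9531/20) = (-49/44 - 171/(-106))*(-9531/20) = (-49/44 - 171*(-1/106))*(-9531/20) = (-49/44 + 171/106)*(-9531/20) = (1165/2332)*(-9531/20) = -2220723/9328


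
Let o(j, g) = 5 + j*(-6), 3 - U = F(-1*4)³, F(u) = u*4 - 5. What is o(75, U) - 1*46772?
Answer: -47217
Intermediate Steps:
F(u) = -5 + 4*u (F(u) = 4*u - 5 = -5 + 4*u)
U = 9264 (U = 3 - (-5 + 4*(-1*4))³ = 3 - (-5 + 4*(-4))³ = 3 - (-5 - 16)³ = 3 - 1*(-21)³ = 3 - 1*(-9261) = 3 + 9261 = 9264)
o(j, g) = 5 - 6*j
o(75, U) - 1*46772 = (5 - 6*75) - 1*46772 = (5 - 450) - 46772 = -445 - 46772 = -47217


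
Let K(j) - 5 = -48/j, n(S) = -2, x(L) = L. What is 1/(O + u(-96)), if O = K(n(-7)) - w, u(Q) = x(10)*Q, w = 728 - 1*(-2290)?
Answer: -1/3949 ≈ -0.00025323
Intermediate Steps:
K(j) = 5 - 48/j
w = 3018 (w = 728 + 2290 = 3018)
u(Q) = 10*Q
O = -2989 (O = (5 - 48/(-2)) - 1*3018 = (5 - 48*(-½)) - 3018 = (5 + 24) - 3018 = 29 - 3018 = -2989)
1/(O + u(-96)) = 1/(-2989 + 10*(-96)) = 1/(-2989 - 960) = 1/(-3949) = -1/3949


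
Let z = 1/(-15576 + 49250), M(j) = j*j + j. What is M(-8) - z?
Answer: 1885743/33674 ≈ 56.000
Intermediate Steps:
M(j) = j + j² (M(j) = j² + j = j + j²)
z = 1/33674 ≈ 2.9697e-5
M(-8) - z = -8*(1 - 8) - 1*1/33674 = -8*(-7) - 1/33674 = 56 - 1/33674 = 1885743/33674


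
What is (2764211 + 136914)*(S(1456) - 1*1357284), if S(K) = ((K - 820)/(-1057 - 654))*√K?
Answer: -3937650544500 - 7380462000*√91/1711 ≈ -3.9377e+12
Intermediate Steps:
S(K) = √K*(820/1711 - K/1711) (S(K) = ((-820 + K)/(-1711))*√K = ((-820 + K)*(-1/1711))*√K = (820/1711 - K/1711)*√K = √K*(820/1711 - K/1711))
(2764211 + 136914)*(S(1456) - 1*1357284) = (2764211 + 136914)*(√1456*(820 - 1*1456)/1711 - 1*1357284) = 2901125*((4*√91)*(820 - 1456)/1711 - 1357284) = 2901125*((1/1711)*(4*√91)*(-636) - 1357284) = 2901125*(-2544*√91/1711 - 1357284) = 2901125*(-1357284 - 2544*√91/1711) = -3937650544500 - 7380462000*√91/1711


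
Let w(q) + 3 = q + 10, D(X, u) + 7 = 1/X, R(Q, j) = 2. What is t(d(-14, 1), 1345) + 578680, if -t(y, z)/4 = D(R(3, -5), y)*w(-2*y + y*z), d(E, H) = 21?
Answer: 1312140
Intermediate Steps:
D(X, u) = -7 + 1/X
w(q) = 7 + q (w(q) = -3 + (q + 10) = -3 + (10 + q) = 7 + q)
t(y, z) = 182 - 52*y + 26*y*z (t(y, z) = -4*(-7 + 1/2)*(7 + (-2*y + y*z)) = -4*(-7 + 1/2)*(7 - 2*y + y*z) = -(-26)*(7 - 2*y + y*z) = -4*(-91/2 + 13*y - 13*y*z/2) = 182 - 52*y + 26*y*z)
t(d(-14, 1), 1345) + 578680 = (182 + 26*21*(-2 + 1345)) + 578680 = (182 + 26*21*1343) + 578680 = (182 + 733278) + 578680 = 733460 + 578680 = 1312140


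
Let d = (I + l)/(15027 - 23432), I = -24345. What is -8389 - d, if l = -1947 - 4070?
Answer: -70539907/8405 ≈ -8392.6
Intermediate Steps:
l = -6017
d = 30362/8405 (d = (-24345 - 6017)/(15027 - 23432) = -30362/(-8405) = -30362*(-1/8405) = 30362/8405 ≈ 3.6124)
-8389 - d = -8389 - 1*30362/8405 = -8389 - 30362/8405 = -70539907/8405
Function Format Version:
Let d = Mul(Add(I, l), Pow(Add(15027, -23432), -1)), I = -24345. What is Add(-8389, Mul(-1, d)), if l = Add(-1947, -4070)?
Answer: Rational(-70539907, 8405) ≈ -8392.6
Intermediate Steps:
l = -6017
d = Rational(30362, 8405) (d = Mul(Add(-24345, -6017), Pow(Add(15027, -23432), -1)) = Mul(-30362, Pow(-8405, -1)) = Mul(-30362, Rational(-1, 8405)) = Rational(30362, 8405) ≈ 3.6124)
Add(-8389, Mul(-1, d)) = Add(-8389, Mul(-1, Rational(30362, 8405))) = Add(-8389, Rational(-30362, 8405)) = Rational(-70539907, 8405)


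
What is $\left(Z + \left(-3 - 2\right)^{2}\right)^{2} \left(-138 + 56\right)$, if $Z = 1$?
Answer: $-55432$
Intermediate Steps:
$\left(Z + \left(-3 - 2\right)^{2}\right)^{2} \left(-138 + 56\right) = \left(1 + \left(-3 - 2\right)^{2}\right)^{2} \left(-138 + 56\right) = \left(1 + \left(-5\right)^{2}\right)^{2} \left(-82\right) = \left(1 + 25\right)^{2} \left(-82\right) = 26^{2} \left(-82\right) = 676 \left(-82\right) = -55432$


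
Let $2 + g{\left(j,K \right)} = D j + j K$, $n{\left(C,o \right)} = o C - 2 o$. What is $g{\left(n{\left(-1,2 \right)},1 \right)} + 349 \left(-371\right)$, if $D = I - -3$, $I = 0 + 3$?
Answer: $-129523$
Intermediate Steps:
$I = 3$
$n{\left(C,o \right)} = - 2 o + C o$ ($n{\left(C,o \right)} = C o - 2 o = - 2 o + C o$)
$D = 6$ ($D = 3 - -3 = 3 + 3 = 6$)
$g{\left(j,K \right)} = -2 + 6 j + K j$ ($g{\left(j,K \right)} = -2 + \left(6 j + j K\right) = -2 + \left(6 j + K j\right) = -2 + 6 j + K j$)
$g{\left(n{\left(-1,2 \right)},1 \right)} + 349 \left(-371\right) = \left(-2 + 6 \cdot 2 \left(-2 - 1\right) + 1 \cdot 2 \left(-2 - 1\right)\right) + 349 \left(-371\right) = \left(-2 + 6 \cdot 2 \left(-3\right) + 1 \cdot 2 \left(-3\right)\right) - 129479 = \left(-2 + 6 \left(-6\right) + 1 \left(-6\right)\right) - 129479 = \left(-2 - 36 - 6\right) - 129479 = -44 - 129479 = -129523$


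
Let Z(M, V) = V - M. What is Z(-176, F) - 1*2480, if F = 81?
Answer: -2223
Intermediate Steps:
Z(-176, F) - 1*2480 = (81 - 1*(-176)) - 1*2480 = (81 + 176) - 2480 = 257 - 2480 = -2223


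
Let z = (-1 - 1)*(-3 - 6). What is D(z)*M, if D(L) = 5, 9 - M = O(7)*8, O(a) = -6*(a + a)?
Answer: 3405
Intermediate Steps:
O(a) = -12*a
z = 18 (z = -2*(-9) = 18)
M = 681 (M = 9 - (-12*7)*8 = 9 - (-84)*8 = 9 - 1*(-672) = 9 + 672 = 681)
D(z)*M = 5*681 = 3405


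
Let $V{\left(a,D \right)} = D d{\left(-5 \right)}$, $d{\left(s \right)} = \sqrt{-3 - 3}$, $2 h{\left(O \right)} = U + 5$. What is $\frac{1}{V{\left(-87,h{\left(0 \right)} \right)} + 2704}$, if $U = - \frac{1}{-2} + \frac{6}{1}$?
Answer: $\frac{21632}{58494515} - \frac{46 i \sqrt{6}}{58494515} \approx 0.00036981 - 1.9263 \cdot 10^{-6} i$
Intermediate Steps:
$U = \frac{13}{2}$ ($U = \left(-1\right) \left(- \frac{1}{2}\right) + 6 \cdot 1 = \frac{1}{2} + 6 = \frac{13}{2} \approx 6.5$)
$h{\left(O \right)} = \frac{23}{4}$ ($h{\left(O \right)} = \frac{\frac{13}{2} + 5}{2} = \frac{1}{2} \cdot \frac{23}{2} = \frac{23}{4}$)
$d{\left(s \right)} = i \sqrt{6}$ ($d{\left(s \right)} = \sqrt{-6} = i \sqrt{6}$)
$V{\left(a,D \right)} = i D \sqrt{6}$ ($V{\left(a,D \right)} = D i \sqrt{6} = i D \sqrt{6}$)
$\frac{1}{V{\left(-87,h{\left(0 \right)} \right)} + 2704} = \frac{1}{i \frac{23}{4} \sqrt{6} + 2704} = \frac{1}{\frac{23 i \sqrt{6}}{4} + 2704} = \frac{1}{2704 + \frac{23 i \sqrt{6}}{4}}$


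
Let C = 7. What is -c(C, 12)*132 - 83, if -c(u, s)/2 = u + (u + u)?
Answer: 5461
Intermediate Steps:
c(u, s) = -6*u (c(u, s) = -2*(u + (u + u)) = -2*(u + 2*u) = -6*u)
-c(C, 12)*132 - 83 = -(-6)*7*132 - 83 = -1*(-42)*132 - 83 = 42*132 - 83 = 5544 - 83 = 5461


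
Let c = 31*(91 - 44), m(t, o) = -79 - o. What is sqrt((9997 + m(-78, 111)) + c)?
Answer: 32*sqrt(11) ≈ 106.13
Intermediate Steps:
c = 1457 (c = 31*47 = 1457)
sqrt((9997 + m(-78, 111)) + c) = sqrt((9997 + (-79 - 1*111)) + 1457) = sqrt((9997 + (-79 - 111)) + 1457) = sqrt((9997 - 190) + 1457) = sqrt(9807 + 1457) = sqrt(11264) = 32*sqrt(11)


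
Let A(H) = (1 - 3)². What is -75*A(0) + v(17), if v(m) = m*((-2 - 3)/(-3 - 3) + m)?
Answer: 19/6 ≈ 3.1667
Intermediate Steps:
A(H) = 4 (A(H) = (-2)² = 4)
v(m) = m*(⅚ + m) (v(m) = m*(-5/(-6) + m) = m*(-5*(-⅙) + m) = m*(⅚ + m))
-75*A(0) + v(17) = -75*4 + (⅙)*17*(5 + 6*17) = -300 + (⅙)*17*(5 + 102) = -300 + (⅙)*17*107 = -300 + 1819/6 = 19/6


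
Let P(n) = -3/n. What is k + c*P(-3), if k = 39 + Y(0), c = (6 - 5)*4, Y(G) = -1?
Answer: 42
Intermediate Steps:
c = 4 (c = 1*4 = 4)
k = 38 (k = 39 - 1 = 38)
k + c*P(-3) = 38 + 4*(-3/(-3)) = 38 + 4*(-3*(-1/3)) = 38 + 4*1 = 38 + 4 = 42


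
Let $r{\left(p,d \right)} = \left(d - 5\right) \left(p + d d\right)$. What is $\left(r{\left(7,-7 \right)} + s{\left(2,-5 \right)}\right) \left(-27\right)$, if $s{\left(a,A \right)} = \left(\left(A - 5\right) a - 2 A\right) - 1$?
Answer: $18441$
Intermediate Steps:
$r{\left(p,d \right)} = \left(-5 + d\right) \left(p + d^{2}\right)$
$s{\left(a,A \right)} = -1 - 2 A + a \left(-5 + A\right)$ ($s{\left(a,A \right)} = \left(\left(-5 + A\right) a - 2 A\right) - 1 = \left(a \left(-5 + A\right) - 2 A\right) - 1 = \left(- 2 A + a \left(-5 + A\right)\right) - 1 = -1 - 2 A + a \left(-5 + A\right)$)
$\left(r{\left(7,-7 \right)} + s{\left(2,-5 \right)}\right) \left(-27\right) = \left(\left(\left(-7\right)^{3} - 35 - 5 \left(-7\right)^{2} - 49\right) - 11\right) \left(-27\right) = \left(\left(-343 - 35 - 245 - 49\right) - 11\right) \left(-27\right) = \left(-672 - 11\right) \left(-27\right) = \left(-683\right) \left(-27\right) = 18441$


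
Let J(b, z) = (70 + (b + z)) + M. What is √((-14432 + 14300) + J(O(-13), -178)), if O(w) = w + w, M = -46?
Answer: 2*I*√78 ≈ 17.664*I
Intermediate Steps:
O(w) = 2*w
J(b, z) = 24 + b + z (J(b, z) = (70 + (b + z)) - 46 = (70 + b + z) - 46 = 24 + b + z)
√((-14432 + 14300) + J(O(-13), -178)) = √((-14432 + 14300) + (24 + 2*(-13) - 178)) = √(-132 + (24 - 26 - 178)) = √(-132 - 180) = √(-312) = 2*I*√78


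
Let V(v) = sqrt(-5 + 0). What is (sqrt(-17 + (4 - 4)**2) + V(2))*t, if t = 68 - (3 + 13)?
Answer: 52*I*(sqrt(5) + sqrt(17)) ≈ 330.68*I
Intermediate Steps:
t = 52 (t = 68 - 1*16 = 68 - 16 = 52)
V(v) = I*sqrt(5) (V(v) = sqrt(-5) = I*sqrt(5))
(sqrt(-17 + (4 - 4)**2) + V(2))*t = (sqrt(-17 + (4 - 4)**2) + I*sqrt(5))*52 = (sqrt(-17 + 0**2) + I*sqrt(5))*52 = (sqrt(-17 + 0) + I*sqrt(5))*52 = (sqrt(-17) + I*sqrt(5))*52 = (I*sqrt(17) + I*sqrt(5))*52 = (I*sqrt(5) + I*sqrt(17))*52 = 52*I*sqrt(5) + 52*I*sqrt(17)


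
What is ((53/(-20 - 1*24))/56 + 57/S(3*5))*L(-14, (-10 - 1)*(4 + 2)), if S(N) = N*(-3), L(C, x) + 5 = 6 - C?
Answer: -47611/2464 ≈ -19.323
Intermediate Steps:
L(C, x) = 1 - C (L(C, x) = -5 + (6 - C) = 1 - C)
S(N) = -3*N
((53/(-20 - 1*24))/56 + 57/S(3*5))*L(-14, (-10 - 1)*(4 + 2)) = ((53/(-20 - 1*24))/56 + 57/((-9*5)))*(1 - 1*(-14)) = ((53/(-20 - 24))*(1/56) + 57/((-3*15)))*(1 + 14) = ((53/(-44))*(1/56) + 57/(-45))*15 = ((53*(-1/44))*(1/56) + 57*(-1/45))*15 = (-53/44*1/56 - 19/15)*15 = (-53/2464 - 19/15)*15 = -47611/36960*15 = -47611/2464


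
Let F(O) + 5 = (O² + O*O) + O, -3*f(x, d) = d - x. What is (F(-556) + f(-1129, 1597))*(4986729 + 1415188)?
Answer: 11846152030219/3 ≈ 3.9487e+12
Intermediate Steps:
f(x, d) = -d/3 + x/3 (f(x, d) = -(d - x)/3 = -d/3 + x/3)
F(O) = -5 + O + 2*O² (F(O) = -5 + ((O² + O*O) + O) = -5 + ((O² + O²) + O) = -5 + (2*O² + O) = -5 + (O + 2*O²) = -5 + O + 2*O²)
(F(-556) + f(-1129, 1597))*(4986729 + 1415188) = ((-5 - 556 + 2*(-556)²) + (-⅓*1597 + (⅓)*(-1129)))*(4986729 + 1415188) = ((-5 - 556 + 2*309136) + (-1597/3 - 1129/3))*6401917 = ((-5 - 556 + 618272) - 2726/3)*6401917 = (617711 - 2726/3)*6401917 = (1850407/3)*6401917 = 11846152030219/3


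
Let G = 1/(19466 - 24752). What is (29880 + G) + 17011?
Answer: 247865825/5286 ≈ 46891.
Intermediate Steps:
G = -1/5286 (G = 1/(-5286) = -1/5286 ≈ -0.00018918)
(29880 + G) + 17011 = (29880 - 1/5286) + 17011 = 157945679/5286 + 17011 = 247865825/5286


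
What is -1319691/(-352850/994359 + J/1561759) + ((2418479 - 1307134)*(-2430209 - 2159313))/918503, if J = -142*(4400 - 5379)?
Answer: -223279530582386413089307/379188223796019064 ≈ -5.8884e+5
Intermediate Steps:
J = 139018 (J = -142*(-979) = 139018)
-1319691/(-352850/994359 + J/1561759) + ((2418479 - 1307134)*(-2430209 - 2159313))/918503 = -1319691/(-352850/994359 + 139018/1561759) + ((2418479 - 1307134)*(-2430209 - 2159313))/918503 = -1319691/(-352850*1/994359 + 139018*(1/1561759)) + (1111345*(-4589522))*(1/918503) = -1319691/(-352850/994359 + 139018/1561759) - 5100542327090*1/918503 = -1319691/(-412832863688/1552949117481) - 5100542327090/918503 = -1319691*(-1552949117481/412832863688) - 5100542327090/918503 = 2049412973797618371/412832863688 - 5100542327090/918503 = -223279530582386413089307/379188223796019064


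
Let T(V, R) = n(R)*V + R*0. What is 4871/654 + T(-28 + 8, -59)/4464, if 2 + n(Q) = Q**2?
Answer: -990049/121644 ≈ -8.1389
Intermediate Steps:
n(Q) = -2 + Q**2
T(V, R) = V*(-2 + R**2) (T(V, R) = (-2 + R**2)*V + R*0 = V*(-2 + R**2) + 0 = V*(-2 + R**2))
4871/654 + T(-28 + 8, -59)/4464 = 4871/654 + ((-28 + 8)*(-2 + (-59)**2))/4464 = 4871*(1/654) - 20*(-2 + 3481)*(1/4464) = 4871/654 - 20*3479*(1/4464) = 4871/654 - 69580*1/4464 = 4871/654 - 17395/1116 = -990049/121644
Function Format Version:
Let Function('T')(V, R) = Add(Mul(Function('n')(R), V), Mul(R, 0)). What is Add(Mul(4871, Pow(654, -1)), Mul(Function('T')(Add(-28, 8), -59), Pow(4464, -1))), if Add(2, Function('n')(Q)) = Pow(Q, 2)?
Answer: Rational(-990049, 121644) ≈ -8.1389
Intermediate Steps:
Function('n')(Q) = Add(-2, Pow(Q, 2))
Function('T')(V, R) = Mul(V, Add(-2, Pow(R, 2))) (Function('T')(V, R) = Add(Mul(Add(-2, Pow(R, 2)), V), Mul(R, 0)) = Add(Mul(V, Add(-2, Pow(R, 2))), 0) = Mul(V, Add(-2, Pow(R, 2))))
Add(Mul(4871, Pow(654, -1)), Mul(Function('T')(Add(-28, 8), -59), Pow(4464, -1))) = Add(Mul(4871, Pow(654, -1)), Mul(Mul(Add(-28, 8), Add(-2, Pow(-59, 2))), Pow(4464, -1))) = Add(Mul(4871, Rational(1, 654)), Mul(Mul(-20, Add(-2, 3481)), Rational(1, 4464))) = Add(Rational(4871, 654), Mul(Mul(-20, 3479), Rational(1, 4464))) = Add(Rational(4871, 654), Mul(-69580, Rational(1, 4464))) = Add(Rational(4871, 654), Rational(-17395, 1116)) = Rational(-990049, 121644)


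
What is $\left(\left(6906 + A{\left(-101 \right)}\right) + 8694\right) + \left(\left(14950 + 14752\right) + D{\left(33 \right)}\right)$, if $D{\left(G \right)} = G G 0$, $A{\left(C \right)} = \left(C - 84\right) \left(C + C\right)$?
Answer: $82672$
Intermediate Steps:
$A{\left(C \right)} = 2 C \left(-84 + C\right)$ ($A{\left(C \right)} = \left(-84 + C\right) 2 C = 2 C \left(-84 + C\right)$)
$D{\left(G \right)} = 0$ ($D{\left(G \right)} = G^{2} \cdot 0 = 0$)
$\left(\left(6906 + A{\left(-101 \right)}\right) + 8694\right) + \left(\left(14950 + 14752\right) + D{\left(33 \right)}\right) = \left(\left(6906 + 2 \left(-101\right) \left(-84 - 101\right)\right) + 8694\right) + \left(\left(14950 + 14752\right) + 0\right) = \left(\left(6906 + 2 \left(-101\right) \left(-185\right)\right) + 8694\right) + \left(29702 + 0\right) = \left(\left(6906 + 37370\right) + 8694\right) + 29702 = \left(44276 + 8694\right) + 29702 = 52970 + 29702 = 82672$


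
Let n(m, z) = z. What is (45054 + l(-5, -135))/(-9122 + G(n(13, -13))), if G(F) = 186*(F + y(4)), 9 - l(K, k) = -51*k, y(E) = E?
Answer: -19089/5398 ≈ -3.5363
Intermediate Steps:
l(K, k) = 9 + 51*k (l(K, k) = 9 - (-51)*k = 9 + 51*k)
G(F) = 744 + 186*F (G(F) = 186*(F + 4) = 186*(4 + F) = 744 + 186*F)
(45054 + l(-5, -135))/(-9122 + G(n(13, -13))) = (45054 + (9 + 51*(-135)))/(-9122 + (744 + 186*(-13))) = (45054 + (9 - 6885))/(-9122 + (744 - 2418)) = (45054 - 6876)/(-9122 - 1674) = 38178/(-10796) = 38178*(-1/10796) = -19089/5398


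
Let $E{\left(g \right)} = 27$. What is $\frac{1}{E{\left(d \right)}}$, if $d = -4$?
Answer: $\frac{1}{27} \approx 0.037037$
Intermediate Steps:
$\frac{1}{E{\left(d \right)}} = \frac{1}{27}$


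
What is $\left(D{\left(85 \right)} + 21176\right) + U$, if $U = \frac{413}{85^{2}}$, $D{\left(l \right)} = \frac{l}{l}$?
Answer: $\frac{153004238}{7225} \approx 21177.0$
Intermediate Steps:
$D{\left(l \right)} = 1$
$U = \frac{413}{7225} \approx 0.057163$
$\left(D{\left(85 \right)} + 21176\right) + U = \left(1 + 21176\right) + \frac{413}{7225} = 21177 + \frac{413}{7225} = \frac{153004238}{7225}$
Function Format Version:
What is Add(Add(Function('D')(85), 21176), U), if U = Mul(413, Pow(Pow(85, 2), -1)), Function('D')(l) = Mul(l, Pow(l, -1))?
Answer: Rational(153004238, 7225) ≈ 21177.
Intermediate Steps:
Function('D')(l) = 1
U = Rational(413, 7225) (U = Mul(413, Pow(7225, -1)) = Mul(413, Rational(1, 7225)) = Rational(413, 7225) ≈ 0.057163)
Add(Add(Function('D')(85), 21176), U) = Add(Add(1, 21176), Rational(413, 7225)) = Add(21177, Rational(413, 7225)) = Rational(153004238, 7225)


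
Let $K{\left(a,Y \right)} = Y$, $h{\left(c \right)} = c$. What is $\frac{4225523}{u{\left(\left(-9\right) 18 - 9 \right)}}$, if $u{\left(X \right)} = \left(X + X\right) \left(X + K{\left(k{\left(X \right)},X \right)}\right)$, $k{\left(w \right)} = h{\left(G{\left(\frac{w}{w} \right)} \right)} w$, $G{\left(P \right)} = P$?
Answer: $\frac{4225523}{116964} \approx 36.127$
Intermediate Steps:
$k{\left(w \right)} = w$ ($k{\left(w \right)} = \frac{w}{w} w = 1 w = w$)
$u{\left(X \right)} = 4 X^{2}$ ($u{\left(X \right)} = \left(X + X\right) \left(X + X\right) = 2 X 2 X = 4 X^{2}$)
$\frac{4225523}{u{\left(\left(-9\right) 18 - 9 \right)}} = \frac{4225523}{4 \left(\left(-9\right) 18 - 9\right)^{2}} = \frac{4225523}{4 \left(-162 - 9\right)^{2}} = \frac{4225523}{4 \left(-171\right)^{2}} = \frac{4225523}{4 \cdot 29241} = \frac{4225523}{116964}$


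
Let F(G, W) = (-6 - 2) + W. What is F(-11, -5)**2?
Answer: 169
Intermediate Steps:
F(G, W) = -8 + W
F(-11, -5)**2 = (-8 - 5)**2 = (-13)**2 = 169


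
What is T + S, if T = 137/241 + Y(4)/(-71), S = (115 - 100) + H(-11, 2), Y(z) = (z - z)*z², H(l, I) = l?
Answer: 1101/241 ≈ 4.5685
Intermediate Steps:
Y(z) = 0 (Y(z) = 0*z² = 0)
S = 4 (S = (115 - 100) - 11 = 15 - 11 = 4)
T = 137/241 (T = 137/241 + 0/(-71) = 137*(1/241) + 0*(-1/71) = 137/241 + 0 = 137/241 ≈ 0.56846)
T + S = 137/241 + 4 = 1101/241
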